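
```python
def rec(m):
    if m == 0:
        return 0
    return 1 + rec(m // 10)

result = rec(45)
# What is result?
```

Count of digits of 45: 2

Answer: 2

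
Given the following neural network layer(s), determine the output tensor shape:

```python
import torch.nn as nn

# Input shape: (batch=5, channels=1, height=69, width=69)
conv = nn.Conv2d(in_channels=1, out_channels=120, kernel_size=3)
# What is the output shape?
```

Input: (5, 1, 69, 69) -> Output: (5, 120, 67, 67)

Answer: (5, 120, 67, 67)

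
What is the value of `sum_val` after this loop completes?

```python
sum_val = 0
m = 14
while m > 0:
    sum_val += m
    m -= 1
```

Sum 14 down to 1
`sum_val` takes the values: 0 → 14 → 27 → 39 → 50 → 60 → 69 → 77 → 84 → 90 → 95 → 99 → 102 → 104 → 105

Answer: 105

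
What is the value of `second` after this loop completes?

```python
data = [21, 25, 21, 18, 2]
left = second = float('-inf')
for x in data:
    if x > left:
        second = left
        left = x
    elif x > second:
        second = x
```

Second largest (with repeats) in [21, 25, 21, 18, 2]
`second` takes the values: -inf → 21

Answer: 21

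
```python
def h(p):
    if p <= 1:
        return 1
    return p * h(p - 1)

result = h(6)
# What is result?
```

h(6) = 6 * 5 * 4 * 3 * 2 * 1 = 720

Answer: 720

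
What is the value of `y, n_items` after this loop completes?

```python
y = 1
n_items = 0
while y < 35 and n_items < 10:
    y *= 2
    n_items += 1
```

Double until >= 35 or 10 iterations
`y, n_items` takes the values: (1, 0) → (2, 0) → (2, 1) → (4, 1) → (4, 2) → (8, 2) → (8, 3) → (16, 3) → (16, 4) → (32, 4) → (32, 5) → (64, 5) → (64, 6)

Answer: 64, 6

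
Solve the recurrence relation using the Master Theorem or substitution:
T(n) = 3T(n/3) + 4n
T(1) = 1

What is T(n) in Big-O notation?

By Master Theorem: a=3, b=3, f(n)=4n. Since log_3(3) = 1 and f(n) = Θ(n^1), Case 2 applies. T(n) = O(n log n).

Answer: O(n log n)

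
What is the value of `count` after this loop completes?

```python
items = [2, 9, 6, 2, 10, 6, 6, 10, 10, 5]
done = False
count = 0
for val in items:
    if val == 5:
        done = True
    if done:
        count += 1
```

Count elements after first 5 in [2, 9, 6, 2, 10, 6, 6, 10, 10, 5]
`count` takes the values: 0 → 1

Answer: 1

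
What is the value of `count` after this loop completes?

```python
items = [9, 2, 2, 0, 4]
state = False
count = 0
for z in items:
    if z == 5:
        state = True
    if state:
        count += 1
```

Count elements after first 5 in [9, 2, 2, 0, 4]
`count` takes the values: 0

Answer: 0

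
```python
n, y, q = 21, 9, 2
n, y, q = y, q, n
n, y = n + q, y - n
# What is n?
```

Trace:
`n, y, q = 21, 9, 2` → n = 21; y = 9; q = 2
`n, y, q = y, q, n` → n = 9; y = 2; q = 21
`n, y = n + q, y - n` → n = 30; y = -7
So n = 30

Answer: 30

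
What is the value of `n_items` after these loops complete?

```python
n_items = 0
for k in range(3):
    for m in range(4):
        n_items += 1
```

3 * 4 = 12
`n_items` takes the values: 0 → 1 → 2 → 3 → 4 → 5 → 6 → 7 → 8 → 9 → 10 → 11 → 12

Answer: 12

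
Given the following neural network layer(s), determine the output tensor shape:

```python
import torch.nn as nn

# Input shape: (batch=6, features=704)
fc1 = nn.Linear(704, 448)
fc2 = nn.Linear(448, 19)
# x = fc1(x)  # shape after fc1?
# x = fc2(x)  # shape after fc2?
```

Input: (6, 704) -> after fc1: (6, 448) -> Output: (6, 19)

Answer: (6, 19)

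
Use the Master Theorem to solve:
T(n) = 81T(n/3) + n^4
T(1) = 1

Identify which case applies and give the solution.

a=81, b=3, f(n)=n^4. log_3(81) = 4. Since c=4 = 4, Case 2 applies: T(n) = Θ(n^log_b(a) · log n) = O(n^4 log n).

Answer: O(n^4 log n) - Case 2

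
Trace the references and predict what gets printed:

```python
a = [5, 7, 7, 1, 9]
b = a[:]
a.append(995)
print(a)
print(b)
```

Key concept: slice [:] creates copy.
Step by step:
`a = [5, 7, 7, 1, 9]` → a = [5, 7, 7, 1, 9]
`b = a[:]` → b = [5, 7, 7, 1, 9]
`a.append(995)` → a = [5, 7, 7, 1, 9, 995]
`print(a)` → prints [5, 7, 7, 1, 9, 995]
`print(b)` → prints [5, 7, 7, 1, 9]

Answer:
[5, 7, 7, 1, 9, 995]
[5, 7, 7, 1, 9]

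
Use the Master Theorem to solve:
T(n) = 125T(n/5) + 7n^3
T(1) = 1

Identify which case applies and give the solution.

a=125, b=5, f(n)=7n^3. log_5(125) = 3. Since c=3 = 3, Case 2 applies: T(n) = Θ(n^log_b(a) · log n) = O(n^3 log n).

Answer: O(n^3 log n) - Case 2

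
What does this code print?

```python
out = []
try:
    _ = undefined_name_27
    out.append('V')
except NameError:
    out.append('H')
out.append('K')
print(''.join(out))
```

Execution trace: 'H' (except NameError) → 'K' (after the try/except). Output: HK

Answer: HK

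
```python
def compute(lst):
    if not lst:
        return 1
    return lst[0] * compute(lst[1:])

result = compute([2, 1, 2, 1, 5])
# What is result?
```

Product over [2, 1, 2, 1, 5] = 2 * 1 * 2 * 1 * 5 = 20

Answer: 20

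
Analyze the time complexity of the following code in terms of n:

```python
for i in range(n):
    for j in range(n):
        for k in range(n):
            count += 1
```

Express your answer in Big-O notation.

This is Triple nested loop. Time complexity: O(n³).

Answer: O(n³)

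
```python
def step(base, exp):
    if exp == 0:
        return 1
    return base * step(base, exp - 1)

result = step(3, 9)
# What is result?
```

step(3, 9) = 3 * 3 * 3 * 3 * 3 * 3 * 3 * 3 * 3 = 19683

Answer: 19683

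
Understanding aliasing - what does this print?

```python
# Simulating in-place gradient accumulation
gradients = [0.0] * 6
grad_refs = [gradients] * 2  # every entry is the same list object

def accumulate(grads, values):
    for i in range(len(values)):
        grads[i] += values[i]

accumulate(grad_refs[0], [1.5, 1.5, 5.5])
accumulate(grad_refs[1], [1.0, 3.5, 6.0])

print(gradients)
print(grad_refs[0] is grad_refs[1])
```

Key concept: gradient accumulation aliasing.
Step by step:
`gradients = [0.0] * 6` → gradients = [0.0, 0.0, 0.0, 0.0, 0.0, 0.0]
`grad_refs = [gradients] * 2` → grad_refs = [[0.0, 0.0, 0.0, 0.0, 0.0, 0.0], [0.0, 0.0, 0.0, 0.0, 0.0, 0.0]]
`accumulate(grad_refs[0], [1.5, 1.5, 5.5])` → gradients = [1.5, 1.5, 5.5, 0.0, 0.0, 0.0]; grad_refs = [[1.5, 1.5, 5.5, 0.0, 0.0, 0.0], [1.5, 1.5, 5.5, 0.0, 0.0, 0.0]]
`accumulate(grad_refs[1], [1.0, 3.5, 6.0])` → gradients = [2.5, 5.0, 11.5, 0.0, 0.0, 0.0]; grad_refs = [[2.5, 5.0, 11.5, 0.0, 0.0, 0.0], [2.5, 5.0, 11.5, 0.0, 0.0, 0.0]]
`print(gradients)` → prints [2.5, 5.0, 11.5, 0.0, 0.0, 0.0]
`print(grad_refs[0] is grad_refs[1])` → prints True

Answer:
[2.5, 5.0, 11.5, 0.0, 0.0, 0.0]
True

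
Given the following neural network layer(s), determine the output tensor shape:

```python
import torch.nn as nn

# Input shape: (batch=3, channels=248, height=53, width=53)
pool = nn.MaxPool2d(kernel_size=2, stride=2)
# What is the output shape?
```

Input: (3, 248, 53, 53) -> Output: (3, 248, 26, 26)

Answer: (3, 248, 26, 26)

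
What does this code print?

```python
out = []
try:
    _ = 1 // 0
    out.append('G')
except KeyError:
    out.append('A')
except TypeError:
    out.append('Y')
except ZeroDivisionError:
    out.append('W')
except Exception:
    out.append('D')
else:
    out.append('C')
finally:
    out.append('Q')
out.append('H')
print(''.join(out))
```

Execution trace: 'W' (except ZeroDivisionError) → 'Q' (finally) → 'H' (after the try/except). Output: WQH

Answer: WQH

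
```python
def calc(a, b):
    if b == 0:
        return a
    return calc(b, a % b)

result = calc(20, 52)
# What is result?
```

calc(20, 52) -> calc(52, 20) -> calc(20, 12) -> calc(12, 8) -> calc(8, 4) -> calc(4, 0) -> 4

Answer: 4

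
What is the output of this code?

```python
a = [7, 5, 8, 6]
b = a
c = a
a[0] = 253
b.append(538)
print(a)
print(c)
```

Key concept: multiple aliases.
Step by step:
`a = [7, 5, 8, 6]` → a = [7, 5, 8, 6]
`b = a` → b = [7, 5, 8, 6] (same object as a)
`c = a` → c = [7, 5, 8, 6] (same object as a, b)
`a[0] = 253` → a = [253, 5, 8, 6] (same object as b, c); b = [253, 5, 8, 6] (same object as a, c); c = [253, 5, 8, 6] (same object as a, b)
`b.append(538)` → a = [253, 5, 8, 6, 538] (same object as b, c); b = [253, 5, 8, 6, 538] (same object as a, c); c = [253, 5, 8, 6, 538] (same object as a, b)
`print(a)` → prints [253, 5, 8, 6, 538]
`print(c)` → prints [253, 5, 8, 6, 538]

Answer:
[253, 5, 8, 6, 538]
[253, 5, 8, 6, 538]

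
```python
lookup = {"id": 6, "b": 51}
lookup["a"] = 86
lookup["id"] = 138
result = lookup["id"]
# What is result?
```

Trace:
`lookup = {"id": 6, "b": 51}` → lookup = {'id': 6, 'b': 51}
`lookup["a"] = 86` → lookup = {'id': 6, 'b': 51, 'a': 86}
`lookup["id"] = 138` → lookup = {'id': 138, 'b': 51, 'a': 86}
`result = lookup["id"]` → result = 138
So result = 138

Answer: 138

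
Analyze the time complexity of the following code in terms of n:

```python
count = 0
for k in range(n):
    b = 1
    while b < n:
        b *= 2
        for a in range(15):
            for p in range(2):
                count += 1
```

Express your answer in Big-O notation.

Each loop level contributes: n × log n × 1 × 1. Multiplying the contributions gives O(n log n).

Answer: O(n log n)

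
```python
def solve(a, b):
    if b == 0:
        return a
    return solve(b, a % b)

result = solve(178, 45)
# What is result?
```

solve(178, 45) -> solve(45, 43) -> solve(43, 2) -> solve(2, 1) -> solve(1, 0) -> 1

Answer: 1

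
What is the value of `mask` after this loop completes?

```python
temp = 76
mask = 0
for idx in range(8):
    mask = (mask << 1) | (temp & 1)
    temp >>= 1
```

Reverse lowest 8 bits of 76
`mask` takes the values: 0 → 1 → 3 → 6 → 12 → 25 → 50

Answer: 50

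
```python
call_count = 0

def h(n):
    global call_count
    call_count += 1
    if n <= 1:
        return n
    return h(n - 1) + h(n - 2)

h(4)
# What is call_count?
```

Calls(n) = 1 + Calls(n-1) + Calls(n-2); Calls(0)=Calls(1)=1. For n=4 this gives 9.

Answer: 9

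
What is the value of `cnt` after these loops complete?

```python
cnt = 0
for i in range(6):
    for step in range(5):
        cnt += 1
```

6 * 5 = 30
`cnt` takes the values: 0 → 1 → 2 → 3 → 4 → 5 → 6 → 7 → 8 → 9 → 10 → 11 → 12 → 13 → 14 → 15 → 16 → 17 → 18 → 19 → 20 → 21 → 22 → 23 → 24 → 25 → 26 → 27 → 28 → 29 → 30

Answer: 30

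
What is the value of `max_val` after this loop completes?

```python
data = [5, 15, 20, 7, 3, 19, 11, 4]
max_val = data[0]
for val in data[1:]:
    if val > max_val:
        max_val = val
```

Maximum of [5, 15, 20, 7, 3, 19, 11, 4]
`max_val` takes the values: 5 → 15 → 20

Answer: 20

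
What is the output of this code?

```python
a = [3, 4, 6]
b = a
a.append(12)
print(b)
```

Key concept: basic list aliasing.
Step by step:
`a = [3, 4, 6]` → a = [3, 4, 6]
`b = a` → b = [3, 4, 6] (same object as a)
`a.append(12)` → a = [3, 4, 6, 12] (same object as b); b = [3, 4, 6, 12] (same object as a)
`print(b)` → prints [3, 4, 6, 12]

Answer: [3, 4, 6, 12]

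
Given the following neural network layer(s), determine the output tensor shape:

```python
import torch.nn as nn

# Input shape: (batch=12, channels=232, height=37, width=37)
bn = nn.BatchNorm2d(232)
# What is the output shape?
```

Input: (12, 232, 37, 37) -> Output: (12, 232, 37, 37)

Answer: (12, 232, 37, 37)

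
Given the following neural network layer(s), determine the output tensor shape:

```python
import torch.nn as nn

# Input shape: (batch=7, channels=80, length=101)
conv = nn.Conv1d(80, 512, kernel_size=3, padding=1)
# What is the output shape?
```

Input: (7, 80, 101) -> Output: (7, 512, 101)

Answer: (7, 512, 101)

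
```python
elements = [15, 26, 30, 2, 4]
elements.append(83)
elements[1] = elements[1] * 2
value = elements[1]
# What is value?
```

Trace:
`elements = [15, 26, 30, 2, 4]` → elements = [15, 26, 30, 2, 4]
`elements.append(83)` → elements = [15, 26, 30, 2, 4, 83]
`elements[1] = elements[1] * 2` → elements = [15, 52, 30, 2, 4, 83]
`value = elements[1]` → value = 52
So value = 52

Answer: 52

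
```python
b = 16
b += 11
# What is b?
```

Trace:
`b = 16` → b = 16
`b += 11` → b = 27
So b = 27

Answer: 27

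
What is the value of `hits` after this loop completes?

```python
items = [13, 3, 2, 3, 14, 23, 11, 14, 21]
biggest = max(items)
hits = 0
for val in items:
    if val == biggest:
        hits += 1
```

Count of max value 23 in [13, 3, 2, 3, 14, 23, 11, 14, 21]
`hits` takes the values: 0 → 1

Answer: 1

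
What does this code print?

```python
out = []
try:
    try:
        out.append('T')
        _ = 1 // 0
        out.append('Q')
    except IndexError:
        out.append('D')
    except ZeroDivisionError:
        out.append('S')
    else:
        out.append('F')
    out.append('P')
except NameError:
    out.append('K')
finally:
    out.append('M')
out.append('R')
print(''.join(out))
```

Execution trace: 'T' (inner try body) → 'S' (inner except ZeroDivisionError) → 'P' (try body, no exception) → 'M' (finally) → 'R' (after the try/except). Output: TSPMR

Answer: TSPMR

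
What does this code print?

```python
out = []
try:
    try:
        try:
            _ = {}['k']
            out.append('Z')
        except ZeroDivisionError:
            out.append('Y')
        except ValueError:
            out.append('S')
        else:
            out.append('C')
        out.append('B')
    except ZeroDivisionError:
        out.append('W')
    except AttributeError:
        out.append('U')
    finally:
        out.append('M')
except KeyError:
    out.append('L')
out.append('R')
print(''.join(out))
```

Execution trace: 'M' (finally) → 'L' (outer except KeyError) → 'R' (after the try/except). Output: MLR

Answer: MLR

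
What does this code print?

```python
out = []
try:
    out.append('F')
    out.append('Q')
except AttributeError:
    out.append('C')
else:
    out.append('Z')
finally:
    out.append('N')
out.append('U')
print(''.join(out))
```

Execution trace: 'F' (try body) → 'Q' (try body, no exception) → 'Z' (else) → 'N' (finally) → 'U' (after the try/except). Output: FQZNU

Answer: FQZNU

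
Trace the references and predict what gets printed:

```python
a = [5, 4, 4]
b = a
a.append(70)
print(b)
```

Key concept: basic list aliasing.
Step by step:
`a = [5, 4, 4]` → a = [5, 4, 4]
`b = a` → b = [5, 4, 4] (same object as a)
`a.append(70)` → a = [5, 4, 4, 70] (same object as b); b = [5, 4, 4, 70] (same object as a)
`print(b)` → prints [5, 4, 4, 70]

Answer: [5, 4, 4, 70]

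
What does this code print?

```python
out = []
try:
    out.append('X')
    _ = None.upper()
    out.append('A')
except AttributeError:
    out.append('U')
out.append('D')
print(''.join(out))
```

Execution trace: 'X' (try body) → 'U' (except AttributeError) → 'D' (after the try/except). Output: XUD

Answer: XUD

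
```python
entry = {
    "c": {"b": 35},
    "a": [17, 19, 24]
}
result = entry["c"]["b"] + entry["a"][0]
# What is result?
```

Trace:
`entry = { ...` → entry = {'c': {'b': 35}, 'a': [17, 19, 24]}
`result = entry["c"]["b"] + entry["a"][0]` → result = 52
So result = 52

Answer: 52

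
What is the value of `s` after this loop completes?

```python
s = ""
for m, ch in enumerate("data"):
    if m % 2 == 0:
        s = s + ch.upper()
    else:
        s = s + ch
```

Uppercase even positions in 'data'
`s` takes the values: "" → "D" → "Da" → "DaT" → "DaTa"

Answer: "DaTa"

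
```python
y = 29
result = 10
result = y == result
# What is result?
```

Trace:
`y = 29` → y = 29
`result = 10` → result = 10
`result = y == result` → result = False
So result = False

Answer: False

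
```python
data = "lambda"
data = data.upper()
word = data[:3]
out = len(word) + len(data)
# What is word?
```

Trace:
`data = "lambda"` → data = 'lambda'
`data = data.upper()` → data = 'LAMBDA'
`word = data[:3]` → word = 'LAM'
`out = len(word) + len(data)` → out = 9
So word = 'LAM'

Answer: 'LAM'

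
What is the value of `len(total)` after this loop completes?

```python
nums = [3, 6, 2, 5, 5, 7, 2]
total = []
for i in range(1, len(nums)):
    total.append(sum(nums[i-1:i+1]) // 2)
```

Number of 2-element averages
`total` takes the values: [] → [4] → [4, 4] → [4, 4, 3] → [4, 4, 3, 5] → [4, 4, 3, 5, 6] → [4, 4, 3, 5, 6, 4]
So `len(total)` = 6

Answer: 6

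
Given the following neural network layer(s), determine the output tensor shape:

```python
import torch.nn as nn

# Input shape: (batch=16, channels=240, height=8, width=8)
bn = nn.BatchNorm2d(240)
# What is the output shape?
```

Input: (16, 240, 8, 8) -> Output: (16, 240, 8, 8)

Answer: (16, 240, 8, 8)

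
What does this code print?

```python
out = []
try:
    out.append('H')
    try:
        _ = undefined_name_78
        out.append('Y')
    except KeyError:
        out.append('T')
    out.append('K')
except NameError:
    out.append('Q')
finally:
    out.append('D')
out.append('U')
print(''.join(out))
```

Execution trace: 'H' (try body) → 'Q' (except NameError) → 'D' (finally) → 'U' (after the try/except). Output: HQDU

Answer: HQDU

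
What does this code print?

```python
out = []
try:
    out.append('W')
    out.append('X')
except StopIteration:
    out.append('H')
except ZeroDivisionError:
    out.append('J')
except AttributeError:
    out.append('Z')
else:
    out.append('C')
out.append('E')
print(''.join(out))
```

Execution trace: 'W' (try body) → 'X' (try body, no exception) → 'C' (else) → 'E' (after the try/except). Output: WXCE

Answer: WXCE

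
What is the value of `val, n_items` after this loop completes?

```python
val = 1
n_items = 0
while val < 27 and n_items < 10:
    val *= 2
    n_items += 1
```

Double until >= 27 or 10 iterations
`val, n_items` takes the values: (1, 0) → (2, 0) → (2, 1) → (4, 1) → (4, 2) → (8, 2) → (8, 3) → (16, 3) → (16, 4) → (32, 4) → (32, 5)

Answer: 32, 5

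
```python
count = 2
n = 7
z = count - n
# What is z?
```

Trace:
`count = 2` → count = 2
`n = 7` → n = 7
`z = count - n` → z = -5
So z = -5

Answer: -5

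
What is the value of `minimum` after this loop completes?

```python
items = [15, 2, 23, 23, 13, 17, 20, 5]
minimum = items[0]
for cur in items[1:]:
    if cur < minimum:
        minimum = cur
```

Minimum of [15, 2, 23, 23, 13, 17, 20, 5]
`minimum` takes the values: 15 → 2

Answer: 2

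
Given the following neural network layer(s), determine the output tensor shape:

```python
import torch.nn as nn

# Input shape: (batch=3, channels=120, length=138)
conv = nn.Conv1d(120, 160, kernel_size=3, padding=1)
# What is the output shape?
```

Input: (3, 120, 138) -> Output: (3, 160, 138)

Answer: (3, 160, 138)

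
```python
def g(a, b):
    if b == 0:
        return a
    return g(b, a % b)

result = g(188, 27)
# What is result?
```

g(188, 27) -> g(27, 26) -> g(26, 1) -> g(1, 0) -> 1

Answer: 1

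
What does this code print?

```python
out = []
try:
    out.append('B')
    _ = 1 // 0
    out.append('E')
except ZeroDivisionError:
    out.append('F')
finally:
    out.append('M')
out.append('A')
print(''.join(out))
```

Execution trace: 'B' (try body) → 'F' (except ZeroDivisionError) → 'M' (finally) → 'A' (after the try/except). Output: BFMA

Answer: BFMA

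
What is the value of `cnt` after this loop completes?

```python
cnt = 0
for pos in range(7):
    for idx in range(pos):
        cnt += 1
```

Triangle number: 0+1+2+...+6
`cnt` takes the values: 0 → 1 → 2 → 3 → 4 → 5 → 6 → 7 → 8 → 9 → 10 → 11 → 12 → 13 → 14 → 15 → 16 → 17 → 18 → 19 → 20 → 21

Answer: 21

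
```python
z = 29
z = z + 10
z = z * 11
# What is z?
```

Trace:
`z = 29` → z = 29
`z = z + 10` → z = 39
`z = z * 11` → z = 429
So z = 429

Answer: 429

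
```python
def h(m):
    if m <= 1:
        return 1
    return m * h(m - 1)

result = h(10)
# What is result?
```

h(10) = 10 * 9 * 8 * 7 * 6 * 5 * 4 * 3 * 2 * 1 = 3628800

Answer: 3628800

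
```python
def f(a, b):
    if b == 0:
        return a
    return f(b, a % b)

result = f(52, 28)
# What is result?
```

f(52, 28) -> f(28, 24) -> f(24, 4) -> f(4, 0) -> 4

Answer: 4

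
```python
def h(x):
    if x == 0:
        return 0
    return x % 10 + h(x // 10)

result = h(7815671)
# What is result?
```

Sum of digits of 7815671: 1 + 7 + 6 + 5 + 1 + 8 + 7 = 35

Answer: 35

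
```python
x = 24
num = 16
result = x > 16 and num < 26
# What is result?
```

Trace:
`x = 24` → x = 24
`num = 16` → num = 16
`result = x > 16 and num < 26` → result = True
So result = True

Answer: True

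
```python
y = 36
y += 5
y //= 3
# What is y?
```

Trace:
`y = 36` → y = 36
`y += 5` → y = 41
`y //= 3` → y = 13
So y = 13

Answer: 13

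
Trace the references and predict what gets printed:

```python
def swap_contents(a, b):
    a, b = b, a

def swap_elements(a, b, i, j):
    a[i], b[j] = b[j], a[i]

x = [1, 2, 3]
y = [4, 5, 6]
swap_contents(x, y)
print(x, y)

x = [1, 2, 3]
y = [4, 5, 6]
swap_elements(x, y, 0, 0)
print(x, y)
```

Key concept: parameter rebinding vs mutation.
Step by step:
`x = [1, 2, 3]` → x = [1, 2, 3]
`y = [4, 5, 6]` → y = [4, 5, 6]
`swap_contents(x, y)` → no visible change to tracked variables
`print(x, y)` → prints [1, 2, 3] [4, 5, 6]
`x = [1, 2, 3]` → x = [1, 2, 3]
`y = [4, 5, 6]` → y = [4, 5, 6]
`swap_elements(x, y, 0, 0)` → x = [4, 2, 3]; y = [1, 5, 6]
`print(x, y)` → prints [4, 2, 3] [1, 5, 6]

Answer:
[1, 2, 3] [4, 5, 6]
[4, 2, 3] [1, 5, 6]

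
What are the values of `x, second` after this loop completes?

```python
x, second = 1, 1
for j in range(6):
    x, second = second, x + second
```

Fibonacci: after 6 iterations
`x, second` takes the values: (1, 1) → (1, 2) → (2, 3) → (3, 5) → (5, 8) → (8, 13) → (13, 21)

Answer: 13, 21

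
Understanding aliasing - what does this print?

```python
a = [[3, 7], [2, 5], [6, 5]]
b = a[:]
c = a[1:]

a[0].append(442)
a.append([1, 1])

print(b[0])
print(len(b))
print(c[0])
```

Key concept: slice with nested mutation.
Step by step:
`a = [[3, 7], [2, 5], [6, 5]]` → a = [[3, 7], [2, 5], [6, 5]]
`b = a[:]` → b = [[3, 7], [2, 5], [6, 5]]
`c = a[1:]` → c = [[2, 5], [6, 5]]
`a[0].append(442)` → a = [[3, 7, 442], [2, 5], [6, 5]]; b = [[3, 7, 442], [2, 5], [6, 5]]
`a.append([1, 1])` → a = [[3, 7, 442], [2, 5], [6, 5], [1, 1]]
`print(b[0])` → prints [3, 7, 442]
`print(len(b))` → prints 3
`print(c[0])` → prints [2, 5]

Answer:
[3, 7, 442]
3
[2, 5]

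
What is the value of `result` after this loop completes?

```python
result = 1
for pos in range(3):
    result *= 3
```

3^3 = 27
`result` takes the values: 1 → 3 → 9 → 27

Answer: 27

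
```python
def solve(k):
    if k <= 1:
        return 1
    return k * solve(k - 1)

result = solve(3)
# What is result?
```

solve(3) = 3 * 2 * 1 = 6

Answer: 6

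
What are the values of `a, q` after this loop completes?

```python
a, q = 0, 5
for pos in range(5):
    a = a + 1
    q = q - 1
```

a goes 0→5, q goes 5→0
`a, q` takes the values: (0, 5) → (1, 5) → (1, 4) → (2, 4) → (2, 3) → (3, 3) → (3, 2) → (4, 2) → (4, 1) → (5, 1) → (5, 0)

Answer: 5, 0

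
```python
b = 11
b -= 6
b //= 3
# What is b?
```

Trace:
`b = 11` → b = 11
`b -= 6` → b = 5
`b //= 3` → b = 1
So b = 1

Answer: 1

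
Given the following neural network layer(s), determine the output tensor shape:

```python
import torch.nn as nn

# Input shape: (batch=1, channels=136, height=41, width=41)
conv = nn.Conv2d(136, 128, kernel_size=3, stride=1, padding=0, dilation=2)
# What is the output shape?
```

Input: (1, 136, 41, 41) -> Output: (1, 128, 37, 37)

Answer: (1, 128, 37, 37)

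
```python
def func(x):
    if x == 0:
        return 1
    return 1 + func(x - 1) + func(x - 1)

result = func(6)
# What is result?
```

func(x) = 1 + 2·func(x-1), func(0)=1. Closed form: (1+1)·2^6 - 1 = 127.

Answer: 127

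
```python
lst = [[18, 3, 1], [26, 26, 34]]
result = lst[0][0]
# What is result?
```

Trace:
`lst = [[18, 3, 1], [26, 26, 34]]` → lst = [[18, 3, 1], [26, 26, 34]]
`result = lst[0][0]` → result = 18
So result = 18

Answer: 18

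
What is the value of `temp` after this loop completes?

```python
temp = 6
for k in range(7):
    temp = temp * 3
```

Multiply by 3, 7 times: 6 * 3^7 = 13122
`temp` takes the values: 6 → 18 → 54 → 162 → 486 → 1458 → 4374 → 13122

Answer: 13122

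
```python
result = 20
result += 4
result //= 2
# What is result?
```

Trace:
`result = 20` → result = 20
`result += 4` → result = 24
`result //= 2` → result = 12
So result = 12

Answer: 12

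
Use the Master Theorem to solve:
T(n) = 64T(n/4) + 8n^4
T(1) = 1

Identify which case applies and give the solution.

a=64, b=4, f(n)=8n^4. log_4(64) = 3. Since c=4 > 3 and the regularity condition holds (64(n/4)^4 = (64/4^4)n^4 with 64/4^4 < 1), Case 3 applies: T(n) = Θ(f(n)) = O(n^4).

Answer: O(n^4) - Case 3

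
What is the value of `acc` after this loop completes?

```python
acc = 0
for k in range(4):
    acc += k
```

Sum of 0 to 3 = 6
`acc` takes the values: 0 → 1 → 3 → 6

Answer: 6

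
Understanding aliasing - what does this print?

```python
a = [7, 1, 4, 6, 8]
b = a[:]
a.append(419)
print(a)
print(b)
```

Key concept: slice [:] creates copy.
Step by step:
`a = [7, 1, 4, 6, 8]` → a = [7, 1, 4, 6, 8]
`b = a[:]` → b = [7, 1, 4, 6, 8]
`a.append(419)` → a = [7, 1, 4, 6, 8, 419]
`print(a)` → prints [7, 1, 4, 6, 8, 419]
`print(b)` → prints [7, 1, 4, 6, 8]

Answer:
[7, 1, 4, 6, 8, 419]
[7, 1, 4, 6, 8]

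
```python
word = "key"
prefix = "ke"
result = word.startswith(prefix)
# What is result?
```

Trace:
`word = "key"` → word = 'key'
`prefix = "ke"` → prefix = 'ke'
`result = word.startswith(prefix)` → result = True
So result = True

Answer: True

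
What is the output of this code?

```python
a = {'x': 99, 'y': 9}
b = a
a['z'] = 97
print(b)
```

Key concept: dict aliasing.
Step by step:
`a = {'x': 99, 'y': 9}` → a = {'x': 99, 'y': 9}
`b = a` → b = {'x': 99, 'y': 9} (same object as a)
`a['z'] = 97` → a = {'x': 99, 'y': 9, 'z': 97} (same object as b); b = {'x': 99, 'y': 9, 'z': 97} (same object as a)
`print(b)` → prints {'x': 99, 'y': 9, 'z': 97}

Answer: {'x': 99, 'y': 9, 'z': 97}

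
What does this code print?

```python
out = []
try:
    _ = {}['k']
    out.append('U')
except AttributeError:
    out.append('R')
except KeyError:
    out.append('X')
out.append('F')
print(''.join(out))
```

Execution trace: 'X' (except KeyError) → 'F' (after the try/except). Output: XF

Answer: XF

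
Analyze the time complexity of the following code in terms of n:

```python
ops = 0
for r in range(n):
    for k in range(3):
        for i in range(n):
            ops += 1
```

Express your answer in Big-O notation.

Each loop level contributes: n × 1 × n. Multiplying the contributions gives O(n^2).

Answer: O(n^2)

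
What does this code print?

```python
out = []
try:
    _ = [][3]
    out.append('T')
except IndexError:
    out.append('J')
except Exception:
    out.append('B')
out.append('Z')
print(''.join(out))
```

Execution trace: 'J' (except IndexError) → 'Z' (after the try/except). Output: JZ

Answer: JZ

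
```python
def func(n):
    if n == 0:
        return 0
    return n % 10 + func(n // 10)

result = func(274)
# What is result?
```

Sum of digits of 274: 4 + 7 + 2 = 13

Answer: 13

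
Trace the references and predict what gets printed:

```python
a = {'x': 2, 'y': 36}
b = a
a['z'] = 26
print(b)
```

Key concept: dict aliasing.
Step by step:
`a = {'x': 2, 'y': 36}` → a = {'x': 2, 'y': 36}
`b = a` → b = {'x': 2, 'y': 36} (same object as a)
`a['z'] = 26` → a = {'x': 2, 'y': 36, 'z': 26} (same object as b); b = {'x': 2, 'y': 36, 'z': 26} (same object as a)
`print(b)` → prints {'x': 2, 'y': 36, 'z': 26}

Answer: {'x': 2, 'y': 36, 'z': 26}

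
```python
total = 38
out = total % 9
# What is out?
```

Trace:
`total = 38` → total = 38
`out = total % 9` → out = 2
So out = 2

Answer: 2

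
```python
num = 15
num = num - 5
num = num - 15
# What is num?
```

Trace:
`num = 15` → num = 15
`num = num - 5` → num = 10
`num = num - 15` → num = -5
So num = -5

Answer: -5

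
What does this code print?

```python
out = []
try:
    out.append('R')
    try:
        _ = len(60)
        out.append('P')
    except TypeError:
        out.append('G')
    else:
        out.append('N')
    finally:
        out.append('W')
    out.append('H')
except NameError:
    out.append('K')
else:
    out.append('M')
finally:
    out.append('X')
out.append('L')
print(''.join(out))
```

Execution trace: 'R' (try body) → 'G' (inner except TypeError) → 'W' (inner finally) → 'H' (try body, no exception) → 'M' (else) → 'X' (finally) → 'L' (after the try/except). Output: RGWHMXL

Answer: RGWHMXL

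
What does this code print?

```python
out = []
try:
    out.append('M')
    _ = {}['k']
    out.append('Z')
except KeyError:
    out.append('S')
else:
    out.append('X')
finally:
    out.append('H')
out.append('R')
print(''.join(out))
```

Execution trace: 'M' (try body) → 'S' (except KeyError) → 'H' (finally) → 'R' (after the try/except). Output: MSHR

Answer: MSHR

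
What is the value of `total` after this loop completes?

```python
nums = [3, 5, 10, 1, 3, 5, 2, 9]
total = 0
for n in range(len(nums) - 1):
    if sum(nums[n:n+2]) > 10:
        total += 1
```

Count windows with sum > 10
`total` takes the values: 0 → 1 → 2 → 3

Answer: 3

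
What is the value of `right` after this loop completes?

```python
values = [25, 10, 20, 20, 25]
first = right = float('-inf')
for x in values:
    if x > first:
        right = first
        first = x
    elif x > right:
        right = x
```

Second largest (with repeats) in [25, 10, 20, 20, 25]
`right` takes the values: -inf → 10 → 20 → 25

Answer: 25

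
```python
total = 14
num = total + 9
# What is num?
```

Trace:
`total = 14` → total = 14
`num = total + 9` → num = 23
So num = 23

Answer: 23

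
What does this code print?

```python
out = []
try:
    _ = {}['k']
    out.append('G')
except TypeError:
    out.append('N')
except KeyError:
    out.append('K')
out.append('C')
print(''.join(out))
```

Execution trace: 'K' (except KeyError) → 'C' (after the try/except). Output: KC

Answer: KC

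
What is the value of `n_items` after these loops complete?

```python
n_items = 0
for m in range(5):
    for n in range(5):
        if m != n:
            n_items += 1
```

5² - 5 (exclude diagonal)
`n_items` takes the values: 0 → 1 → 2 → 3 → 4 → 5 → 6 → 7 → 8 → 9 → 10 → 11 → 12 → 13 → 14 → 15 → 16 → 17 → 18 → 19 → 20

Answer: 20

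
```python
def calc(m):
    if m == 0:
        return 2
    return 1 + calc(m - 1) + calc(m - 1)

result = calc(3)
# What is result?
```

calc(m) = 1 + 2·calc(m-1), calc(0)=2. Closed form: (2+1)·2^3 - 1 = 23.

Answer: 23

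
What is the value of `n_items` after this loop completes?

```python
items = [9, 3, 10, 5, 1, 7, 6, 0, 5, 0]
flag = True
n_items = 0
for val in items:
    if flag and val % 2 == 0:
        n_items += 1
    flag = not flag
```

Count even values at even positions
`n_items` takes the values: 0 → 1 → 2

Answer: 2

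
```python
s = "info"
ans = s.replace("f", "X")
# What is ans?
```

Trace:
`s = "info"` → s = 'info'
`ans = s.replace("f", "X")` → ans = 'inXo'
So ans = 'inXo'

Answer: 'inXo'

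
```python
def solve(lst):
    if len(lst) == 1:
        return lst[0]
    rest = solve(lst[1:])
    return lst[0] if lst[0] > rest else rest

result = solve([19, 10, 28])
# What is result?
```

Recursive max over [19, 10, 28] = 28

Answer: 28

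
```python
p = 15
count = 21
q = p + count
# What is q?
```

Trace:
`p = 15` → p = 15
`count = 21` → count = 21
`q = p + count` → q = 36
So q = 36

Answer: 36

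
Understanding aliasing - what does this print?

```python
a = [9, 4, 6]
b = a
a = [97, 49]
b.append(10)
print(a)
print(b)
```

Key concept: rebinding vs mutation: a is rebound to a new list, b still points at the original.
Step by step:
`a = [9, 4, 6]` → a = [9, 4, 6]
`b = a` → b = [9, 4, 6] (same object as a)
`a = [97, 49]` → a = [97, 49]
`b.append(10)` → b = [9, 4, 6, 10]
`print(a)` → prints [97, 49]
`print(b)` → prints [9, 4, 6, 10]

Answer:
[97, 49]
[9, 4, 6, 10]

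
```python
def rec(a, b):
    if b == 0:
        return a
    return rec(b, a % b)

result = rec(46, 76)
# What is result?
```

rec(46, 76) -> rec(76, 46) -> rec(46, 30) -> rec(30, 16) -> rec(16, 14) -> rec(14, 2) -> rec(2, 0) -> 2

Answer: 2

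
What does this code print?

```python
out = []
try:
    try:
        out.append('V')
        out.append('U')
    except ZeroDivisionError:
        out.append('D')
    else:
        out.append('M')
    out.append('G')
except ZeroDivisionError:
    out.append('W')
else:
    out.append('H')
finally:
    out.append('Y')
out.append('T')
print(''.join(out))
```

Execution trace: 'V' (inner try body) → 'U' (inner try body, no exception) → 'M' (inner else) → 'G' (try body, no exception) → 'H' (else) → 'Y' (finally) → 'T' (after the try/except). Output: VUMGHYT

Answer: VUMGHYT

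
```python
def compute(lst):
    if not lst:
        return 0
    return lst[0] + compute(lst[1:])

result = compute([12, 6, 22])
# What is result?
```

12 + 6 + 22 + 0 = 40

Answer: 40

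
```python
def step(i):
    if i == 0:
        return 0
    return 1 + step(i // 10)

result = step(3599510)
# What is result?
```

Count of digits of 3599510: 7

Answer: 7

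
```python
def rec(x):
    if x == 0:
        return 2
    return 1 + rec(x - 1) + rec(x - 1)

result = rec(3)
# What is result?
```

rec(x) = 1 + 2·rec(x-1), rec(0)=2. Closed form: (2+1)·2^3 - 1 = 23.

Answer: 23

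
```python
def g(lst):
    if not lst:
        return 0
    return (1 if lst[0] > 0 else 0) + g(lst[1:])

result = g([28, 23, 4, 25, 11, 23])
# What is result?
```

Count of positive elements in [28, 23, 4, 25, 11, 23] = 6

Answer: 6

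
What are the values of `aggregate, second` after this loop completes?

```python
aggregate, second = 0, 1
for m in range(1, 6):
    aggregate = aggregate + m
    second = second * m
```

Sum and factorial of 1 to 5
`aggregate, second` takes the values: (0, 1) → (1, 1) → (3, 1) → (3, 2) → (6, 2) → (6, 6) → (10, 6) → (10, 24) → (15, 24) → (15, 120)

Answer: 15, 120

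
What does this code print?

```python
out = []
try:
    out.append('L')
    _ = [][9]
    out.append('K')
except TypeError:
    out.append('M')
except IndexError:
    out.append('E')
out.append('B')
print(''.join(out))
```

Execution trace: 'L' (try body) → 'E' (except IndexError) → 'B' (after the try/except). Output: LEB

Answer: LEB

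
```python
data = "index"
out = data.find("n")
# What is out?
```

Trace:
`data = "index"` → data = 'index'
`out = data.find("n")` → out = 1
So out = 1

Answer: 1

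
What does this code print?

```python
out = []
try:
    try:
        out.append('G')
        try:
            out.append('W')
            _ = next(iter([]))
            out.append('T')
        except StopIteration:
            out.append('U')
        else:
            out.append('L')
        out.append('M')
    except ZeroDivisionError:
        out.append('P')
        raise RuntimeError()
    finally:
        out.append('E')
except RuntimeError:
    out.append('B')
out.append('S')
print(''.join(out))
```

Execution trace: 'G' (try body) → 'W' (inner try body) → 'U' (inner except StopIteration) → 'M' (try body, no exception) → 'E' (finally) → 'S' (after the try/except). Output: GWUMES

Answer: GWUMES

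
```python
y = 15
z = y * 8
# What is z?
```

Trace:
`y = 15` → y = 15
`z = y * 8` → z = 120
So z = 120

Answer: 120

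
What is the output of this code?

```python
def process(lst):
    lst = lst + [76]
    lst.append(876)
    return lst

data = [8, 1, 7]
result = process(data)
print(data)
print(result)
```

Key concept: rebinding parameter vs mutation.
Step by step:
`data = [8, 1, 7]` → data = [8, 1, 7]
`result = process(data)` → result = [8, 1, 7, 76, 876]
`print(data)` → prints [8, 1, 7]
`print(result)` → prints [8, 1, 7, 76, 876]

Answer:
[8, 1, 7]
[8, 1, 7, 76, 876]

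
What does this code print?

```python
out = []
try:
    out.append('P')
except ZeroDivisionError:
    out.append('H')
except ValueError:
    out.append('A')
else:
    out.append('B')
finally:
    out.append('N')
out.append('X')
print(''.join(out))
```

Execution trace: 'P' (try body, no exception) → 'B' (else) → 'N' (finally) → 'X' (after the try/except). Output: PBNX

Answer: PBNX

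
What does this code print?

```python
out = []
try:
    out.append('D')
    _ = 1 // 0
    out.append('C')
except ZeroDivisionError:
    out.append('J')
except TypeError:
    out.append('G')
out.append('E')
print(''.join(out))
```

Execution trace: 'D' (try body) → 'J' (except ZeroDivisionError) → 'E' (after the try/except). Output: DJE

Answer: DJE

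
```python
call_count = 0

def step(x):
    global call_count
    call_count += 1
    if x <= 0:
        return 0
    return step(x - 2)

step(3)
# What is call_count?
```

Linear recursion stepping by 2: 3 calls from x=3 down to ≤0.

Answer: 3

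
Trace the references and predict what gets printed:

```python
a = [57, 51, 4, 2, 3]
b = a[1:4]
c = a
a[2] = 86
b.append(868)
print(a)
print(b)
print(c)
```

Key concept: slice vs alias.
Step by step:
`a = [57, 51, 4, 2, 3]` → a = [57, 51, 4, 2, 3]
`b = a[1:4]` → b = [51, 4, 2]
`c = a` → c = [57, 51, 4, 2, 3] (same object as a)
`a[2] = 86` → a = [57, 51, 86, 2, 3] (same object as c); c = [57, 51, 86, 2, 3] (same object as a)
`b.append(868)` → b = [51, 4, 2, 868]
`print(a)` → prints [57, 51, 86, 2, 3]
`print(b)` → prints [51, 4, 2, 868]
`print(c)` → prints [57, 51, 86, 2, 3]

Answer:
[57, 51, 86, 2, 3]
[51, 4, 2, 868]
[57, 51, 86, 2, 3]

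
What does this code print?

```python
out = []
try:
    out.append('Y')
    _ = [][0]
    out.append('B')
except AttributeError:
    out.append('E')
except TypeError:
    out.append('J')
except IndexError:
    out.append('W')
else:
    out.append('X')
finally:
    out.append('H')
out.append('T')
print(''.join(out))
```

Execution trace: 'Y' (try body) → 'W' (except IndexError) → 'H' (finally) → 'T' (after the try/except). Output: YWHT

Answer: YWHT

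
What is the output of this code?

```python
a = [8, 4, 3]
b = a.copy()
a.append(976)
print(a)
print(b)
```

Key concept: list.copy() creates independent copy.
Step by step:
`a = [8, 4, 3]` → a = [8, 4, 3]
`b = a.copy()` → b = [8, 4, 3]
`a.append(976)` → a = [8, 4, 3, 976]
`print(a)` → prints [8, 4, 3, 976]
`print(b)` → prints [8, 4, 3]

Answer:
[8, 4, 3, 976]
[8, 4, 3]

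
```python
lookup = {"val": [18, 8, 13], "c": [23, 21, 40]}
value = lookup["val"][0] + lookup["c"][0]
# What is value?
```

Trace:
`lookup = {"val": [18, 8, 13], "c": [23, 21, 40]}` → lookup = {'val': [18, 8, 13], 'c': [23, 21, 40]}
`value = lookup["val"][0] + lookup["c"][0]` → value = 41
So value = 41

Answer: 41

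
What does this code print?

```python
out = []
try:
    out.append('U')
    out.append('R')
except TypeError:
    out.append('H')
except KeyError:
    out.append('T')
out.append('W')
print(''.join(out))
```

Execution trace: 'U' (try body) → 'R' (try body, no exception) → 'W' (after the try/except). Output: URW

Answer: URW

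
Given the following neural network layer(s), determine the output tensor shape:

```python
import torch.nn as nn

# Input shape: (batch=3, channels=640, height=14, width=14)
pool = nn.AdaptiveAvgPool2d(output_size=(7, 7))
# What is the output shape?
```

Input: (3, 640, 14, 14) -> Output: (3, 640, 7, 7)

Answer: (3, 640, 7, 7)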